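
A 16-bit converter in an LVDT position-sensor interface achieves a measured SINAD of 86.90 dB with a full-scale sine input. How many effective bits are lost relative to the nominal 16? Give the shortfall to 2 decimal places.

N_eff = (86.90 − 1.76)/6.02 = 14.1429 bits.
Lost resolution: 16 − 14.1429 = 1.8571 bits.

1.86 bits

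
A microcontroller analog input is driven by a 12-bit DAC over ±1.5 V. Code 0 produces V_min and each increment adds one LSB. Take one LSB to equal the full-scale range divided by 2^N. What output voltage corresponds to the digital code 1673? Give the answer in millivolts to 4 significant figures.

Range = 1.5 − (-1.5) = 3 V. LSB = 3 V / 2^12.
V_out = -1.5 + 1673 × (3/4096) V
      = -1.5 + 1.22534 = -0.274658 V.

-274.7 mV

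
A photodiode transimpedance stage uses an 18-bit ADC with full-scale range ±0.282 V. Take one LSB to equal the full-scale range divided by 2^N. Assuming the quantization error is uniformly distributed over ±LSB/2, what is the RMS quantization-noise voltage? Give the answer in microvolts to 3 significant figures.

0.621 µV

Full-scale range = 0.282 V − (-0.282 V) = 0.564 V.
One LSB is 0.564 V / 262144 = 2.1515 µV.
RMS of a uniform error over width LSB is LSB/√12 = 0.621 µV.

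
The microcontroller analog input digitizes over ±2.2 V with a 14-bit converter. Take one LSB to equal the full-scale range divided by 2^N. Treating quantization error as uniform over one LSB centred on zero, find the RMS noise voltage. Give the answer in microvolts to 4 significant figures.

Span: 2.2 V − (-2.2 V) = 4.4 V.
LSB = 4.4 V / 2^14 = 268.555 µV.
For a uniform distribution on [−LSB/2, +LSB/2], V_rms = LSB/√12 = 268.555 µV/3.4641 = 77.53 µV.

77.53 µV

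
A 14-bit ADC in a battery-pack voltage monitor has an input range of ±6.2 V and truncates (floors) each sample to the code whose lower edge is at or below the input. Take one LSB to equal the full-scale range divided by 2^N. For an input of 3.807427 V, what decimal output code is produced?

13222

Full-scale range = 6.2 V − (-6.2 V) = 12.4 V. LSB = 12.4 V / 2^14 ≈ 0.7568 mV.
code = ⌊(V_in − V_min)/LSB⌋ = ⌊(V_in − V_min) × 2^14 / range⌋
     = ⌊(3.807427 − (-6.2)) × 16384 / 12.4⌋ = ⌊10.007427 × 16384/12.4⌋
     = ⌊13222.716⌋ = 13222.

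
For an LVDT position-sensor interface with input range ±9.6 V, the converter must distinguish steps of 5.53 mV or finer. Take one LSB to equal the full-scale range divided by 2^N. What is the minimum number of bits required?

The full-scale span is 9.6 − (-9.6) = 19.2 V.
Required number of levels: 19.2/5.53 mV = 3472.0; smallest N with 2^N ≥ that is 12.

12 bits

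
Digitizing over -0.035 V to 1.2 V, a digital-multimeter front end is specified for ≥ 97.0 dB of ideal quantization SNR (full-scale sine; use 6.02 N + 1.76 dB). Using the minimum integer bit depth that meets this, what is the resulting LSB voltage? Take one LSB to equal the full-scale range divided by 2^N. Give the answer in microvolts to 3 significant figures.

18.8 µV

The full-scale span is 1.2 − (-0.035) = 1.235 V.
Solving 6.02 N ≥ 97.0 − 1.76: N ≥ 15.821. Round up → N = 16.
One LSB is 1.235 V / 65536 = 18.8 µV.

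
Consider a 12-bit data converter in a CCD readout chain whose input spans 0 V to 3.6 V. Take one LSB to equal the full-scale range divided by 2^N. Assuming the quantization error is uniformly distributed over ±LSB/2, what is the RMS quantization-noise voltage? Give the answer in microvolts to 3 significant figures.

254 µV

Full-scale range = 3.6 V.
Step size = 3.6/4096 V = 0.87891 mV.
For a uniform distribution on [−LSB/2, +LSB/2], V_rms = LSB/√12 = 0.87891 mV/3.4641 = 254 µV.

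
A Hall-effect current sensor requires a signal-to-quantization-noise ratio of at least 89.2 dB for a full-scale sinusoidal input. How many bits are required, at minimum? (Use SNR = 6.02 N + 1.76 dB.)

N ≥ (89.2 − 1.76)/6.02 = 14.525 → N_min = 15.

15 bits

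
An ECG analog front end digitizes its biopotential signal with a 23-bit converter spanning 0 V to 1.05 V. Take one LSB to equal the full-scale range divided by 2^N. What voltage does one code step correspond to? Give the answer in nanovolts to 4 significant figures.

125.2 nV

Span = 1.05 V.
Number of codes = 2^23 = 8388608.
Step size = 1.05/8388608 V = 125.2 nV.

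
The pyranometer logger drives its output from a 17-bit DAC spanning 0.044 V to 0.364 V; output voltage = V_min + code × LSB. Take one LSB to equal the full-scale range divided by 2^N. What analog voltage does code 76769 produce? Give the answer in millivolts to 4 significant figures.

231.4 mV

The full-scale span is 0.364 − (0.044) = 0.32 V. LSB = 0.32 V / 2^17.
V_out = 0.044 + 76769 × (0.32/131072) V
      = 0.044 V + 0.187424 V = 0.231424 V.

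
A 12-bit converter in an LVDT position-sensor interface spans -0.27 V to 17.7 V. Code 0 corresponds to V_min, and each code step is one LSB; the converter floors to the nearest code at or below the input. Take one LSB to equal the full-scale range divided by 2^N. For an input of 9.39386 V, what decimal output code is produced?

Span: 17.7 V − (-0.27 V) = 17.97 V. LSB = 17.97 V / 2^12 ≈ 4.387 mV.
V_in − V_min = 9.39386 − (-0.27) = 9.66386 V.
Divide by LSB: 9.66386 × 4096/17.97 = 2202.7363.
Truncating gives code 2202.

2202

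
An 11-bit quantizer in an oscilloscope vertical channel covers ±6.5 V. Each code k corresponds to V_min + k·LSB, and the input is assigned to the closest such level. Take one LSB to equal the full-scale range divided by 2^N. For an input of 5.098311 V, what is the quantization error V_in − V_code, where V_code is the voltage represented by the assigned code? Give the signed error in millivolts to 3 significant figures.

+1.14 mV

Full-scale range = 6.5 V − (-6.5 V) = 13 V. LSB = 13 V / 2^11 ≈ 6.348 mV.
(5.098311 − (-6.5)) / LSB = 11.598311 × 2048/13 = 1827.1801. Nearest integer: k = 1827.
V_code = V_min + k × range/2^11 = -6.5 + 1827 × 13/2048 = 5.097167969 V.
Error = V_in − V_code = 5.098311 − (5.097167969) = +1.14 mV.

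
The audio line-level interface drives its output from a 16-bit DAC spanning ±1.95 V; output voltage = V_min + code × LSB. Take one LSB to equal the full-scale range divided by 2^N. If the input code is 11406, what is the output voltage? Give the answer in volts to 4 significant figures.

-1.271 V

Full-scale range = 1.95 V − (-1.95 V) = 3.9 V. LSB = 3.9 V / 2^16.
V_out = -1.95 + 11406 × (3.9/65536) V
      = -1.95 V + 0.678763 V = -1.27124 V.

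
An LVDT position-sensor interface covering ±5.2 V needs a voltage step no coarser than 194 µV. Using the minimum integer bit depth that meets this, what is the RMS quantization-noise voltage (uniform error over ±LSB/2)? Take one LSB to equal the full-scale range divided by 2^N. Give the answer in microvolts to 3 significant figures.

45.8 µV

Range = 5.2 − (-5.2) = 10.4 V.
Levels needed ≥ 10.4/194 µV = 53610. 2^16 = 65536 suffices, so N_min = 16.
One LSB is 10.4 V / 65536 = 158.69 µV.
RMS noise = LSB/√12 = 45.8 µV.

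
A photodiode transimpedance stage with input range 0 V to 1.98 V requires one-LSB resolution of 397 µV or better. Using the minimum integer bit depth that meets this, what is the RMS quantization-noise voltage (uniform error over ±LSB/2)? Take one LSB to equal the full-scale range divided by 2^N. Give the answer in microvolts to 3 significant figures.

V_FS = 1.98 V.
Levels needed ≥ 1.98/397 µV = 4987. 2^13 = 8192 suffices, so N_min = 13.
Step size = 1.98/8192 V = 241.70 µV.
V_rms = LSB/√12 = 69.8 µV.

69.8 µV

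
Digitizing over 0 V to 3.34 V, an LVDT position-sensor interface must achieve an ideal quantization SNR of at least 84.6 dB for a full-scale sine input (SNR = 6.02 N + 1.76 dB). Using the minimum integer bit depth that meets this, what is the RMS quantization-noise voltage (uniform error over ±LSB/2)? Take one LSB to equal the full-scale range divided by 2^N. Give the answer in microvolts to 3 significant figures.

V_FS = 3.34 V.
N ≥ (84.6 − 1.76)/6.02 = 13.761 → N_min = 14.
LSB = 3.34 V ÷ 2^14 = 3.34/16384 V = 203.86 µV.
RMS noise = LSB/√12 = 58.8 µV.

58.8 µV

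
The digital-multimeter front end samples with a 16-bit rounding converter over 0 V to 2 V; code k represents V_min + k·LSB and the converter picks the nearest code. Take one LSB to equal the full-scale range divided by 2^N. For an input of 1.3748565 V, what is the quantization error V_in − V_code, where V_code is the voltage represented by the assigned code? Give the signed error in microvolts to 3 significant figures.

Full-scale range = 2 V. LSB = 2 V / 2^16 ≈ 30.52 µV.
(V_in − V_min)/LSB = (1.3748565 − (0)) × 65536/2 = 45051.2978 → nearest code k = 45051.
V_code = 0 + (45051/65536) × 2 = 1.3748474121 V.
Error = V_in − V_code = 1.3748565 − (1.3748474121) = +9.09 µV.

+9.09 µV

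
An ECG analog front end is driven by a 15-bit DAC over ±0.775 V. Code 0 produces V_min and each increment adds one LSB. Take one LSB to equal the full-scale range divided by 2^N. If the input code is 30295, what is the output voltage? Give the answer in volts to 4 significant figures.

0.6580 V

Range = 0.775 − (-0.775) = 1.55 V. LSB = 1.55 V / 2^15.
Output = V_min + (30295/32768) × range = -0.775 + 0.924530 × 1.55 V
      = -0.775 V + 1.43302 V = 0.658022 V.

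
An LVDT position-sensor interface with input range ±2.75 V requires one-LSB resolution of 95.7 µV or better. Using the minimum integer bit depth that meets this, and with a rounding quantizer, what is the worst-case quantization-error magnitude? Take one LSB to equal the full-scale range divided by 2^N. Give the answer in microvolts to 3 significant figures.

42.0 µV

Full-scale range = 2.75 V − (-2.75 V) = 5.5 V.
5.5 V / 95.7 µV = 57470. Since 2^15 = 32768 and 2^16 = 65536, N = 16.
One LSB is 5.5 V / 65536 = 83.923 µV.
Max error for round-to-nearest is LSB/2 = 42.0 µV.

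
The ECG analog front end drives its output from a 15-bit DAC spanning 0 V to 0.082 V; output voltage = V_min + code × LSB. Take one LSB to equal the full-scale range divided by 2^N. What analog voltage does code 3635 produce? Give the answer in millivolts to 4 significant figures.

Span = 0.082 V. LSB = 0.082 V / 2^15.
Output = V_min + (3635/32768) × range = 0 + 0.110931 × 0.082 V
      = 0 + 0.00909637 = 0.00909637 V.

9.096 mV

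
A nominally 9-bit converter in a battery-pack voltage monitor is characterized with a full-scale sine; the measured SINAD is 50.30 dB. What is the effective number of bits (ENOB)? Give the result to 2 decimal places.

8.06 bits

ENOB = (SINAD − 1.76) / 6.02 = (50.30 − 1.76) / 6.02 = 48.54 / 6.02 = 8.0631.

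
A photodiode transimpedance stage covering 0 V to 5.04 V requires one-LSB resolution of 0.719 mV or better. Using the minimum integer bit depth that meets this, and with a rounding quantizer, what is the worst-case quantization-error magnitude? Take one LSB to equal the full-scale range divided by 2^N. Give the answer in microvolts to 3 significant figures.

Full-scale range = 5.04 V.
Need 2^N ≥ 5.04 V / 0.719 mV = 7010 → N_min = 13.
LSB = 5.04 V ÷ 2^13 = 5.04/8192 V = 0.61523 mV.
|e|_max = LSB/2 = 308 µV.

308 µV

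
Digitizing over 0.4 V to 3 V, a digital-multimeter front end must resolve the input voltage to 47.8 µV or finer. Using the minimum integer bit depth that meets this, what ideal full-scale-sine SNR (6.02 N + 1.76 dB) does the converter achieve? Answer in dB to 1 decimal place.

Full-scale range = 3 V − (0.4 V) = 2.6 V.
Need 2^N ≥ 2.6 V / 47.8 µV = 54390 → N_min = 16.
6.02(16) + 1.76 = 98.08 dB.

98.1 dB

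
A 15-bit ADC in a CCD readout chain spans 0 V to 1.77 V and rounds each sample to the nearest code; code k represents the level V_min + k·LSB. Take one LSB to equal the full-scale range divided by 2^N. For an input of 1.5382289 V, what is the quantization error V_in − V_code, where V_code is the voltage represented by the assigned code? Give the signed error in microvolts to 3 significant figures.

Range is 1.77 V. LSB = 1.77 V / 2^15 ≈ 54.02 µV.
(1.5382289 − (0)) / LSB = 1.5382289 × 32768/1.77 = 28477.2229. Nearest integer: k = 28477.
V_code = 0 + (28477/32768) × 1.77 = 1.5382168579 V.
e = 1.5382289 − (1.5382168579) = +12.0 µV.

+12.0 µV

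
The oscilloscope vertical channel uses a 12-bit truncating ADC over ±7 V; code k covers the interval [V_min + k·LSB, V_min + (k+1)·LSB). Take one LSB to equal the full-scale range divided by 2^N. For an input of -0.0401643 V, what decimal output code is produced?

Span: 7 V − (-7 V) = 14 V. LSB = 14 V / 2^12 ≈ 3.418 mV.
V_in − V_min = -0.0401643 − (-7) = 6.9598357 V.
Divide by LSB: 6.9598357 × 4096/14 = 2036.2491.
Truncating gives code 2036.

2036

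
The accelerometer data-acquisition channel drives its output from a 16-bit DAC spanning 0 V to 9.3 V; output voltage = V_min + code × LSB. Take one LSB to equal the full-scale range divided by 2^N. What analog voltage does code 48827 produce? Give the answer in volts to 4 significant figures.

6.929 V

V_FS = 9.3 V. LSB = 9.3 V / 2^16.
Output = V_min + (48827/65536) × range = 0 + 0.745041 × 9.3 V
      = 0 + 6.92888 = 6.92888 V.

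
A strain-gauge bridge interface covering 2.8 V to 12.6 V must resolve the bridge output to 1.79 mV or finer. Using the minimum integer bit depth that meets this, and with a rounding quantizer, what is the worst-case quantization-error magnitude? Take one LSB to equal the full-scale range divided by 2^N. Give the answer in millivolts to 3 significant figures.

Full-scale range = 12.6 V − (2.8 V) = 9.8 V.
Need 2^N ≥ 9.8 V / 1.79 mV = 5475 → N_min = 13.
LSB = 9.8 V ÷ 2^13 = 9.8/8192 V = 1.1963 mV.
Half an LSB is 0.598 mV.

0.598 mV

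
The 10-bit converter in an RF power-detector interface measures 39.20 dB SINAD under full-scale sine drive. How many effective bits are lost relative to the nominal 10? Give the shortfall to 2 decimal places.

3.78 bits

ENOB = (SINAD − 1.76)/6.02 = (39.20 − 1.76)/6.02 = 6.2193 bits.
Shortfall = 10 − 6.2193 = 3.7807 bits.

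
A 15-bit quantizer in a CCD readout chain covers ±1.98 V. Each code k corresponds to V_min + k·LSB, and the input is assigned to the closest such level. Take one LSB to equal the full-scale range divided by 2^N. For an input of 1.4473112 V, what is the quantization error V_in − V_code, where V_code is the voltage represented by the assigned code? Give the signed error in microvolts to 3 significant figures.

Range = 1.98 − (-1.98) = 3.96 V. LSB = 3.96 V / 2^15 ≈ 120.8 µV.
(1.4473112 − (-1.98)) / LSB = 3.4273112 × 32768/3.96 = 28360.1347. Nearest integer: k = 28360.
V_code = V_min + k × range/2^15 = -1.98 + 28360 × 3.96/32768 = 1.4472949219 V.
V_in − V_code = 1.4473112 − (1.4472949219) = +16.3 µV.

+16.3 µV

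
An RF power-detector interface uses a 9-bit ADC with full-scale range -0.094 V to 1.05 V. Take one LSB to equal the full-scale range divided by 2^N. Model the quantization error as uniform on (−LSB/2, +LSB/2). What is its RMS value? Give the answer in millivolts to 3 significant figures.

0.645 mV

Full-scale range = 1.05 V − (-0.094 V) = 1.144 V.
LSB = 1.144 V ÷ 2^9 = 1.144/512 V = 2.2344 mV.
σ_q = LSB/√12 = 2.2344 mV/3.4641 = 0.645 mV.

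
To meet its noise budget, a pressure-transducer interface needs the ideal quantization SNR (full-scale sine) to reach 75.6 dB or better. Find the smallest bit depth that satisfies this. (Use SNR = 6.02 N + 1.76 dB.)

13 bits

6.02 N + 1.76 ≥ 75.6 gives N ≥ 12.266, so the minimum integer is 13.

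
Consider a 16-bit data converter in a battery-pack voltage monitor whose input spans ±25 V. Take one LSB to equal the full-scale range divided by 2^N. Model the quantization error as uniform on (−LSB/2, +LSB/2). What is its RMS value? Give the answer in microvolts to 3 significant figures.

220 µV

Span: 25 V − (-25 V) = 50 V.
Step size = 50/65536 V = 0.76294 mV.
For a uniform distribution on [−LSB/2, +LSB/2], V_rms = LSB/√12 = 0.76294 mV/3.4641 = 220 µV.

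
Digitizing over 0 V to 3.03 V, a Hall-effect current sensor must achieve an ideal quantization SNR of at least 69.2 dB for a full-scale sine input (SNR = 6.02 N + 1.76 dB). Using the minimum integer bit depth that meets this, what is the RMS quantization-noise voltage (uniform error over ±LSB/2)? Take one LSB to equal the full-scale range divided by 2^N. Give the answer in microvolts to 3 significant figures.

V_FS = 3.03 V.
N ≥ (69.2 − 1.76)/6.02 = 11.203 → N_min = 12.
Step size = 3.03/4096 V = 0.73975 mV.
σ_q = LSB/√12 = 0.73975 mV/3.4641 = 214 µV.

214 µV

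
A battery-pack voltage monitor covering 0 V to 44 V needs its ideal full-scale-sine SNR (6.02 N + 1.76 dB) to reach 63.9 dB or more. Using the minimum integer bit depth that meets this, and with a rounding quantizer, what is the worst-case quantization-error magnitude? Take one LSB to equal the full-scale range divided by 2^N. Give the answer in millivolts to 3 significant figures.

Full-scale range = 44 V.
Solving 6.02 N ≥ 63.9 − 1.76: N ≥ 10.322. Round up → N = 11.
LSB = 44 V ÷ 2^11 = 44/2048 V = 21.484 mV.
Half an LSB is 10.7 mV.

10.7 mV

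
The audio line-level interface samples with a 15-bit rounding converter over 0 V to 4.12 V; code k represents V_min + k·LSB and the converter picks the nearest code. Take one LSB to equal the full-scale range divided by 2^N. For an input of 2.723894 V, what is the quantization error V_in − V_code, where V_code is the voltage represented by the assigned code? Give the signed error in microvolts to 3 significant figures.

+26.8 µV

Full-scale range = 4.12 V. LSB = 4.12 V / 2^15 ≈ 125.7 µV.
Position in LSBs: (2.723894 − (0)) × 32768/4.12 = 21664.2133; rounding gives k = 21664.
V_code = 0 + (21664/32768) × 4.12 = 2.7238671875 V.
V_in − V_code = 2.723894 − (2.7238671875) = +26.8 µV.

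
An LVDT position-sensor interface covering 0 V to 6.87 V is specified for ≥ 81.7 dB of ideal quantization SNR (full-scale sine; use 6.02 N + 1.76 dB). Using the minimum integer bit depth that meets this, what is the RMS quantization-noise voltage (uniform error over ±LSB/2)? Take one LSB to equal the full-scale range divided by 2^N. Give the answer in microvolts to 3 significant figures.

121 µV

Span = 6.87 V.
N ≥ (81.7 − 1.76)/6.02 = 13.279 → N_min = 14.
LSB = 6.87 V / 2^14 = 419.31 µV.
σ_q = LSB/√12 = 419.31 µV/3.4641 = 121 µV.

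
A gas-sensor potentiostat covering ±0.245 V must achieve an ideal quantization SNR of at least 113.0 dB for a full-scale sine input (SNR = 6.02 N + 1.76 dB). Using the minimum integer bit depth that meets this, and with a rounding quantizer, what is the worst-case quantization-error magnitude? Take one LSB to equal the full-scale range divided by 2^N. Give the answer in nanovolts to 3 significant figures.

Range = 0.245 − (-0.245) = 0.49 V.
6.02 N + 1.76 ≥ 113.0 gives N ≥ 18.478, so the minimum integer is 19.
LSB = 0.49 V / 2^19 = 0.93460 µV.
Half an LSB is 467 nV.

467 nV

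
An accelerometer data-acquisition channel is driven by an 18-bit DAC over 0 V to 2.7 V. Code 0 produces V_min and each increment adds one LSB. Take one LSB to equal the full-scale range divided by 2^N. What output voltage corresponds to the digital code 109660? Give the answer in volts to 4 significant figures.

Span = 2.7 V. LSB = 2.7 V / 2^18.
V_out = 0 + 109660 × (2.7/262144) V
      = 0 V + 1.12946 V = 1.12946 V.

1.129 V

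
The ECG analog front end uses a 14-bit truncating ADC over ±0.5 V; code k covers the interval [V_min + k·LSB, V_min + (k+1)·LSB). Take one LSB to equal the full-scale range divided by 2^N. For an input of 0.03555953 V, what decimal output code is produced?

8774

Full-scale range = 0.5 V − (-0.5 V) = 1 V. LSB = 1 V / 2^14 ≈ 61.04 µV.
V_in − V_min = 0.03555953 − (-0.5) = 0.53555953 V.
Divide by LSB: 0.53555953 × 16384/1 = 8774.6073.
Truncating gives code 8774.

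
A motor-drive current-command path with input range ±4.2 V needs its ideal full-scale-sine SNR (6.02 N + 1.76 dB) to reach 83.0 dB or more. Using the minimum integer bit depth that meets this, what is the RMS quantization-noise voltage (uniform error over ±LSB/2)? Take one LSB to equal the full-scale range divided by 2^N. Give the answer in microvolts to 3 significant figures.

Range = 4.2 − (-4.2) = 8.4 V.
6.02 N + 1.76 ≥ 83.0 gives N ≥ 13.495, so the minimum integer is 14.
Step size = 8.4/16384 V = 0.51270 mV.
V_rms = LSB/√12 = 148 µV.

148 µV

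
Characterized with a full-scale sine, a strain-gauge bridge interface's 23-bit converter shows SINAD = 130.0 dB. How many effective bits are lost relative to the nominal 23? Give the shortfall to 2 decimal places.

1.70 bits

Effective bits = (130.0 − 1.76)/6.02 = 21.3023.
23 − 21.3023 = 1.70 bits below nominal.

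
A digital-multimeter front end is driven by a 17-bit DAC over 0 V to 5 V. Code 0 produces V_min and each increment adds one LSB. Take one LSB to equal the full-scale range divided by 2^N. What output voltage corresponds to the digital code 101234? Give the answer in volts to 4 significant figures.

Full-scale range = 5 V. LSB = 5 V / 2^17.
V_out = V_min + code × LSB = 0 V + 101234 × 5 V / 131072
      = 0 V + 3.86177 V = 3.86177 V.

3.862 V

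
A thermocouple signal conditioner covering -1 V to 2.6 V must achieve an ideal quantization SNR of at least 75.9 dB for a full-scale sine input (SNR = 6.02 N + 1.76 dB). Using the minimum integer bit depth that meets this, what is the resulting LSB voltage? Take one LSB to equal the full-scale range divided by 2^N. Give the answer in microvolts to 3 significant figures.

439 µV

Full-scale range = 2.6 V − (-1 V) = 3.6 V.
6.02 N + 1.76 ≥ 75.9 gives N ≥ 12.316, so the minimum integer is 13.
LSB = 3.6 V / 2^13 = 439 µV.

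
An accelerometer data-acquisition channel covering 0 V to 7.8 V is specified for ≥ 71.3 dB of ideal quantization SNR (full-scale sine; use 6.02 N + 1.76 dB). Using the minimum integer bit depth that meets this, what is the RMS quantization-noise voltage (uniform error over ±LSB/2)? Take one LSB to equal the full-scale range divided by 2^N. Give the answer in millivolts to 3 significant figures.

0.550 mV

Range is 7.8 V.
6.02 N + 1.76 ≥ 71.3 gives N ≥ 11.551, so the minimum integer is 12.
LSB = 7.8 V / 2^12 = 1.9043 mV.
σ_q = LSB/√12 = 1.9043 mV/3.4641 = 0.550 mV.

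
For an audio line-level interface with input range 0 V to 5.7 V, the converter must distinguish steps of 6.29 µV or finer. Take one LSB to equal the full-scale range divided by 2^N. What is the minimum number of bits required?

Range is 5.7 V.
Levels needed ≥ 5.7/6.29 µV = 906200. 2^20 = 1048576 suffices, so N_min = 20.

20 bits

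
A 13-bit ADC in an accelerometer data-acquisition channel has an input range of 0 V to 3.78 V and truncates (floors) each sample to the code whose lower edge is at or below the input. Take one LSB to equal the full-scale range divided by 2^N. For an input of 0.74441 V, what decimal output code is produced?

1613

Full-scale range = 3.78 V. LSB = 3.78 V / 2^13 ≈ 461.4 µV.
V_in − V_min = 0.74441 − (0) = 0.74441 V.
Divide by LSB: 0.74441 × 8192/3.78 = 1613.2822.
Truncating gives code 1613.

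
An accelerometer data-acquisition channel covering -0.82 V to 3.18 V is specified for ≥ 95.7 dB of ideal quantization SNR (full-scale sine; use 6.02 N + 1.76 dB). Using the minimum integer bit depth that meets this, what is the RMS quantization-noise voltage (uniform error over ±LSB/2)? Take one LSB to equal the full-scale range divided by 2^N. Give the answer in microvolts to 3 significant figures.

17.6 µV

Span: 3.18 V − (-0.82 V) = 4 V.
Solving 6.02 N ≥ 95.7 − 1.76: N ≥ 15.605. Round up → N = 16.
One LSB is 4 V / 65536 = 61.035 µV.
σ_q = LSB/√12 = 61.035 µV/3.4641 = 17.6 µV.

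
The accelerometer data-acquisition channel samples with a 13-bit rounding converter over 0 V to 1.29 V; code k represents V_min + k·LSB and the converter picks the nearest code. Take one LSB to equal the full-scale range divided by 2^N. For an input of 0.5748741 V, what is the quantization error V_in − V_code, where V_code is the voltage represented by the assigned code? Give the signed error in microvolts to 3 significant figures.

−51.4 µV

Span = 1.29 V. LSB = 1.29 V / 2^13 ≈ 157.5 µV.
(V_in − V_min)/LSB = (0.5748741 − (0)) × 8192/1.29 = 3650.6734 → nearest code k = 3651.
V_code = 0 + (3651/8192) × 1.29 = 0.5749255371 V.
Error = V_in − V_code = 0.5748741 − (0.5749255371) = −51.4 µV.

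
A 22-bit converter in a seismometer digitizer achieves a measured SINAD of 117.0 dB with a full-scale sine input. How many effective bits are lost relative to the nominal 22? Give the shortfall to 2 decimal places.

N_eff = (117.0 − 1.76)/6.02 = 19.1429 bits.
Lost resolution: 22 − 19.1429 = 2.8571 bits.

2.86 bits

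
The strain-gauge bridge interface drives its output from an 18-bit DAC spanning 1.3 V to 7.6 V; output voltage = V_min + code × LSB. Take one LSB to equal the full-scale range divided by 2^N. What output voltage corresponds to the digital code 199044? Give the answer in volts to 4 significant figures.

6.084 V

The full-scale span is 7.6 − (1.3) = 6.3 V. LSB = 6.3 V / 2^18.
V_out = 1.3 + 199044 × (6.3/262144) V
      = 1.3 V + 4.78354 V = 6.08354 V.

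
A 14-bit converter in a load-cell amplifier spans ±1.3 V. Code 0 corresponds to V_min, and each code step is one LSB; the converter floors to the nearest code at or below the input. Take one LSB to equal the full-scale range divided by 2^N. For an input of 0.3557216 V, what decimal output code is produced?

10433

Span: 1.3 V − (-1.3 V) = 2.6 V. LSB = 2.6 V / 2^14 ≈ 158.7 µV.
code = ⌊(V_in − V_min)/LSB⌋ = ⌊(V_in − V_min) × 2^14 / range⌋
     = ⌊(0.3557216 − (-1.3)) × 16384 / 2.6⌋ = ⌊1.6557216 × 16384/2.6⌋
     = ⌊10433.593⌋ = 10433.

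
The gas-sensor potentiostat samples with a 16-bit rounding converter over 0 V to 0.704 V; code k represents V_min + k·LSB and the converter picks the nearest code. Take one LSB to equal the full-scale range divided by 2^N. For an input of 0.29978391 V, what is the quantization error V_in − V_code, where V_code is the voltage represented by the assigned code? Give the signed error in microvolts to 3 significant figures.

+1.68 µV

Span = 0.704 V. LSB = 0.704 V / 2^16 ≈ 10.74 µV.
Position in LSBs: (0.29978391 − (0)) × 65536/0.704 = 27907.1567; rounding gives k = 27907.
V_code = 0 + (27907/65536) × 0.704 = 0.29978222656 V.
V_in − V_code = 0.29978391 − (0.29978222656) = +1.68 µV.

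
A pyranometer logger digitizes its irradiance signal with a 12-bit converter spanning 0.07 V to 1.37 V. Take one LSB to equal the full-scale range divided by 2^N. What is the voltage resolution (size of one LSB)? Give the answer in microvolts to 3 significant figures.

Span: 1.37 V − (0.07 V) = 1.3 V.
2^12 = 4096 levels.
LSB = 1.3 V ÷ 2^12 = 1.3/4096 V = 317 µV.

317 µV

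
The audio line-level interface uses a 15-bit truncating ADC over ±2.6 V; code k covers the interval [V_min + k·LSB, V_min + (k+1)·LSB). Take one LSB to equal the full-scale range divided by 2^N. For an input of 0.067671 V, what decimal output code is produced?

Range = 2.6 − (-2.6) = 5.2 V. LSB = 5.2 V / 2^15 ≈ 158.7 µV.
(V_in − V_min) × 2^15/range = (0.067671 − (-2.6)) × 32768/5.2 = 16810.431.
Floor → code = 16810.

16810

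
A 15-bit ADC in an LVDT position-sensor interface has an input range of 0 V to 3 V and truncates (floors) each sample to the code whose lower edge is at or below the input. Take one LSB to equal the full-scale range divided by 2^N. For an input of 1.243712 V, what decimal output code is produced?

Full-scale range = 3 V. LSB = 3 V / 2^15 ≈ 91.55 µV.
V_in − V_min = 1.243712 − (0) = 1.243712 V.
Divide by LSB: 1.243712 × 32768/3 = 13584.6516.
Truncating gives code 13584.

13584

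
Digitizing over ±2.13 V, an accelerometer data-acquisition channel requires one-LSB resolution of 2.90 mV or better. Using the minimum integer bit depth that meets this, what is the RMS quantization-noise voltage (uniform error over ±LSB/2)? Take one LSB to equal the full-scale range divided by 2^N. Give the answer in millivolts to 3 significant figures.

Full-scale range = 2.13 V − (-2.13 V) = 4.26 V.
Required number of levels: 4.26/2.90 mV = 1469.0; smallest N with 2^N ≥ that is 11.
LSB = 4.26 V / 2^11 = 2.0801 mV.
σ_q = LSB/√12 = 2.0801 mV/3.4641 = 0.600 mV.

0.600 mV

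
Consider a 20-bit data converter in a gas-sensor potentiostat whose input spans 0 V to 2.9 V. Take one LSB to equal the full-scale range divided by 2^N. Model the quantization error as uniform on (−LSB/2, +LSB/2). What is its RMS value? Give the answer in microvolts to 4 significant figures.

0.7984 µV

Span = 2.9 V.
LSB = 2.9 V / 2^20 = 2.76566 µV.
RMS of a uniform error over width LSB is LSB/√12 = 0.7984 µV.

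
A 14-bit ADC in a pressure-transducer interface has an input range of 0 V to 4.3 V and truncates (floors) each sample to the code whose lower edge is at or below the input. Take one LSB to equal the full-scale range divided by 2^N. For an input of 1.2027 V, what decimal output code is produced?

4582

Range is 4.3 V. LSB = 4.3 V / 2^14 ≈ 262.5 µV.
(V_in − V_min) × 2^14/range = (1.2027 − (0)) × 16384/4.3 = 4582.567.
Floor → code = 4582.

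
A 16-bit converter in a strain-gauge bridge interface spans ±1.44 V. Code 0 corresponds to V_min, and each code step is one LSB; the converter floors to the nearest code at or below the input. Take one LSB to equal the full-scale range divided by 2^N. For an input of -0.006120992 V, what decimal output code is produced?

Full-scale range = 1.44 V − (-1.44 V) = 2.88 V. LSB = 2.88 V / 2^16 ≈ 43.95 µV.
code = ⌊(V_in − V_min)/LSB⌋ = ⌊(V_in − V_min) × 2^16 / range⌋
     = ⌊(-0.006120992 − (-1.44)) × 65536 / 2.88⌋ = ⌊1.433879008 × 65536/2.88⌋
     = ⌊32628.713⌋ = 32628.

32628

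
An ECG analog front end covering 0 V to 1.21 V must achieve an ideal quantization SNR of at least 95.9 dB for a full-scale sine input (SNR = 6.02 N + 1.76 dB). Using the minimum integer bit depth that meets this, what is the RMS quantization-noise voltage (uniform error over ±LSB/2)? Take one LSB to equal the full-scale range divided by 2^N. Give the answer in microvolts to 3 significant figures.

5.33 µV

Range is 1.21 V.
Solving 6.02 N ≥ 95.9 − 1.76: N ≥ 15.638. Round up → N = 16.
One LSB is 1.21 V / 65536 = 18.463 µV.
RMS noise = LSB/√12 = 5.33 µV.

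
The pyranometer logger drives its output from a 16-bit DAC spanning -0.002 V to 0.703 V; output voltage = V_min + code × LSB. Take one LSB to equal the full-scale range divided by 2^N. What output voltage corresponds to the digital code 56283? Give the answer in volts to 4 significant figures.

0.6035 V

Range = 0.703 − (-0.002) = 0.705 V. LSB = 0.705 V / 2^16.
Output = V_min + (56283/65536) × range = -0.002 + 0.858810 × 0.705 V
      = -0.002 + 0.605461 = 0.603461 V.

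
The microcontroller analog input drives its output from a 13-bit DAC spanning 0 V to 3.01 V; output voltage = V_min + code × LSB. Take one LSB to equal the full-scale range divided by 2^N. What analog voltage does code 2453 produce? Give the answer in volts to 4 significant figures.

V_FS = 3.01 V. LSB = 3.01 V / 2^13.
V_out = 0 + 2453 × (3.01/8192) V
      = 0 V + 0.901310 V = 0.901310 V.

0.9013 V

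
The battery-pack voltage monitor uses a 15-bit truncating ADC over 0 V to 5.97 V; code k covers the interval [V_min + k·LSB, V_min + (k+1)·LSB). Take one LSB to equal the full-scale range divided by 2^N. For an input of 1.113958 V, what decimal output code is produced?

6114

Range is 5.97 V. LSB = 5.97 V / 2^15 ≈ 182.2 µV.
code = ⌊(V_in − V_min)/LSB⌋ = ⌊(V_in − V_min) × 2^15 / range⌋
     = ⌊(1.113958 − (0)) × 32768 / 5.97⌋ = ⌊1.113958 × 32768/5.97⌋
     = ⌊6114.267⌋ = 6114.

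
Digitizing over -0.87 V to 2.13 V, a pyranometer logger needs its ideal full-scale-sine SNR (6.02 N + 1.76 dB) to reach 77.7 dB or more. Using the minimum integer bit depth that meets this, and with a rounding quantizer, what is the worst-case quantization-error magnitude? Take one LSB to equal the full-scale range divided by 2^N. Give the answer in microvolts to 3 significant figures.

183 µV

Full-scale range = 2.13 V − (-0.87 V) = 3 V.
6.02 N + 1.76 ≥ 77.7 gives N ≥ 12.615, so the minimum integer is 13.
One LSB is 3 V / 8192 = 366.21 µV.
Half an LSB is 183 µV.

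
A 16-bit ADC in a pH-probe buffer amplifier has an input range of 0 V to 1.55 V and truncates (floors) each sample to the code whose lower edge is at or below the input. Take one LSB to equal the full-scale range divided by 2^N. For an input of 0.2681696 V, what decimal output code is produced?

Span = 1.55 V. LSB = 1.55 V / 2^16 ≈ 23.65 µV.
V_in − V_min = 0.2681696 − (0) = 0.2681696 V.
Divide by LSB: 0.2681696 × 65536/1.55 = 11338.5567.
Truncating gives code 11338.

11338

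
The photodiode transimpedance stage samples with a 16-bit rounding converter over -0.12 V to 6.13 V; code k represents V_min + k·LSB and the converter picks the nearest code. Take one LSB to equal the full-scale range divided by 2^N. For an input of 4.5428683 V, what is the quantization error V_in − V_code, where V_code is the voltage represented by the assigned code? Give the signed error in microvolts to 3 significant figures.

−26.9 µV

Span: 6.13 V − (-0.12 V) = 6.25 V. LSB = 6.25 V / 2^16 ≈ 95.37 µV.
Position in LSBs: (4.5428683 − (-0.12)) × 65536/6.25 = 48893.7179; rounding gives k = 48894.
Reconstructed level: -0.12 + 48894 × 6.25/65536 V = 4.5428952026 V.
V_in − V_code = 4.5428683 − (4.5428952026) = −26.9 µV.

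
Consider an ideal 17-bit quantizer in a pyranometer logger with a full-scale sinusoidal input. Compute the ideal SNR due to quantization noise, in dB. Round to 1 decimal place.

6.02(17) + 1.76 = 102.34 + 1.76 = 104.10 dB.

104.1 dB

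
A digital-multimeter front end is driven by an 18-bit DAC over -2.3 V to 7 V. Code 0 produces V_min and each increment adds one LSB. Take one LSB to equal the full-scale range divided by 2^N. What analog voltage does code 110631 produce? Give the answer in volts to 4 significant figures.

1.625 V

Range = 7 − (-2.3) = 9.3 V. LSB = 9.3 V / 2^18.
V_out = V_min + code × LSB = -2.3 V + 110631 × 9.3 V / 262144
      = -2.3 V + 3.92482 V = 1.62482 V.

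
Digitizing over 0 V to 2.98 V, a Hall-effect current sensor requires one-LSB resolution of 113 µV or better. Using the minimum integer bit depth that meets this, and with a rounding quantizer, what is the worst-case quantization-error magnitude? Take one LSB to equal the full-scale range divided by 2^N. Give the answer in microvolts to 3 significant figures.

45.5 µV

V_FS = 2.98 V.
Required number of levels: 2.98/113 µV = 26372; smallest N with 2^N ≥ that is 15.
LSB = 2.98 V / 2^15 = 90.942 µV.
Max error for round-to-nearest is LSB/2 = 45.5 µV.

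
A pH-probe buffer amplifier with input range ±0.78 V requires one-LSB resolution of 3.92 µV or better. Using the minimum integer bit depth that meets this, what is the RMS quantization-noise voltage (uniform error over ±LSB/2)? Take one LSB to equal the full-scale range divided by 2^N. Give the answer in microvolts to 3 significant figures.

The full-scale span is 0.78 − (-0.78) = 1.56 V.
Required number of levels: 1.56/3.92 µV = 397960; smallest N with 2^N ≥ that is 19.
Step size = 1.56/524288 V = 2.9755 µV.
σ_q = LSB/√12 = 2.9755 µV/3.4641 = 0.859 µV.

0.859 µV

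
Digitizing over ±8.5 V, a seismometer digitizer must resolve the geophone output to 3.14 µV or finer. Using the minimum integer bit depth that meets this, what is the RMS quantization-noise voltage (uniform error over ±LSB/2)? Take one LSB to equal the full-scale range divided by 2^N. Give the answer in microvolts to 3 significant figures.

0.585 µV

Full-scale range = 8.5 V − (-8.5 V) = 17 V.
Need 2^N ≥ 17 V / 3.14 µV = 5.414e6 → N_min = 23.
LSB = 17 V ÷ 2^23 = 17/8388608 V = 2.0266 µV.
RMS noise = LSB/√12 = 0.585 µV.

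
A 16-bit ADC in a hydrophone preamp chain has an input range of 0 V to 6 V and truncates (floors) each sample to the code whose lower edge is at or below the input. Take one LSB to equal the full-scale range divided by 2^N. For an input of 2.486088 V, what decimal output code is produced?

27154

Full-scale range = 6 V. LSB = 6 V / 2^16 ≈ 91.55 µV.
(V_in − V_min) × 2^16/range = (2.486088 − (0)) × 65536/6 = 27154.711.
Floor → code = 27154.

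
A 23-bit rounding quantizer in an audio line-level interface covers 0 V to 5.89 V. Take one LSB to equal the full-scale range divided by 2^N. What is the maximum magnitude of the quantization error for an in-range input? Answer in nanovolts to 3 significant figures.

351 nV

V_FS = 5.89 V.
LSB = 5.89 V ÷ 2^23 = 5.89/8388608 V = 0.70214 µV.
|e|_max = LSB/2 = 351 nV.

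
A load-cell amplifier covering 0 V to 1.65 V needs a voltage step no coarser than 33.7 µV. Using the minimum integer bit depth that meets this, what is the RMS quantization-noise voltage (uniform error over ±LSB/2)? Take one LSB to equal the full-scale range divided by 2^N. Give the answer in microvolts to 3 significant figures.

7.27 µV

Span = 1.65 V.
Levels needed ≥ 1.65/33.7 µV = 48960. 2^16 = 65536 suffices, so N_min = 16.
LSB = 1.65 V ÷ 2^16 = 1.65/65536 V = 25.177 µV.
RMS noise = LSB/√12 = 7.27 µV.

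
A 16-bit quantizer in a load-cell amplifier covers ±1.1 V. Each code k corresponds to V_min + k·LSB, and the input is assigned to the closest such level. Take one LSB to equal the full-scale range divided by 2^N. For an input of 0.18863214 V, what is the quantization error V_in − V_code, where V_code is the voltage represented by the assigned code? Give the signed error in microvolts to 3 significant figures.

+6.04 µV

The full-scale span is 1.1 − (-1.1) = 2.2 V. LSB = 2.2 V / 2^16 ≈ 33.57 µV.
Position in LSBs: (0.18863214 − (-1.1)) × 65536/2.2 = 38387.1800; rounding gives k = 38387.
V_code = V_min + k × range/2^16 = -1.1 + 38387 × 2.2/65536 = 0.18862609863 V.
Error = V_in − V_code = 0.18863214 − (0.18862609863) = +6.04 µV.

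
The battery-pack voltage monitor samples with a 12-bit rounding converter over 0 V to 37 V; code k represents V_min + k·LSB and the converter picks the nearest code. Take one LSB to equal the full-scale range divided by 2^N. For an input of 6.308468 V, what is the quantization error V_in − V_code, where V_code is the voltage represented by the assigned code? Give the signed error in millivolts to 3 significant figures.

+3.29 mV

Range is 37 V. LSB = 37 V / 2^12 ≈ 9.033 mV.
(V_in − V_min)/LSB = (6.308468 − (0)) × 4096/37 = 698.3645 → nearest code k = 698.
V_code = 0 + (698/4096) × 37 = 6.305175781 V.
V_in − V_code = 6.308468 − (6.305175781) = +3.29 mV.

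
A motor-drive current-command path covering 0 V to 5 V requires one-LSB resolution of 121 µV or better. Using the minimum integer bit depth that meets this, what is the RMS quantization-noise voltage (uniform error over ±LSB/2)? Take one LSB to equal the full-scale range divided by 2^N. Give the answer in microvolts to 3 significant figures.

Full-scale range = 5 V.
Required number of levels: 5/121 µV = 41322; smallest N with 2^N ≥ that is 16.
One LSB is 5 V / 65536 = 76.294 µV.
σ_q = LSB/√12 = 76.294 µV/3.4641 = 22.0 µV.

22.0 µV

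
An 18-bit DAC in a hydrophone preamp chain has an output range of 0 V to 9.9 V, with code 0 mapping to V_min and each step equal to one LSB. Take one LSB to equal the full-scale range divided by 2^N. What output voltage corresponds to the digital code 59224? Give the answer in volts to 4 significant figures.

Range is 9.9 V. LSB = 9.9 V / 2^18.
V_out = V_min + code × LSB = 0 V + 59224 × 9.9 V / 262144
      = 0 + 2.23662 = 2.23662 V.

2.237 V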